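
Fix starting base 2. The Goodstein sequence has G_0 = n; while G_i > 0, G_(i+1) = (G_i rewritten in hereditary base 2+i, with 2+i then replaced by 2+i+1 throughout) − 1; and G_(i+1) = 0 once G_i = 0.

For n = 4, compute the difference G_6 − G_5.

G_0=4  [base 2] 2^2  →[2↦3]→  3^3 = 27  −1 ⇒ G_1=26
G_1=26  [base 3] 2·3^2 + 2·3 + 2  →[3↦4]→  2·4^2 + 2·4 + 2 = 42  −1 ⇒ G_2=41
G_2=41  [base 4] 2·4^2 + 2·4 + 1  →[4↦5]→  2·5^2 + 2·5 + 1 = 61  −1 ⇒ G_3=60
G_3=60  [base 5] 2·5^2 + 2·5  →[5↦6]→  2·6^2 + 2·6 = 84  −1 ⇒ G_4=83
G_4=83  [base 6] 2·6^2 + 6 + 5  →[6↦7]→  2·7^2 + 7 + 5 = 110  −1 ⇒ G_5=109
G_5=109  [base 7] 2·7^2 + 7 + 4  →[7↦8]→  2·8^2 + 8 + 4 = 140  −1 ⇒ G_6=139

30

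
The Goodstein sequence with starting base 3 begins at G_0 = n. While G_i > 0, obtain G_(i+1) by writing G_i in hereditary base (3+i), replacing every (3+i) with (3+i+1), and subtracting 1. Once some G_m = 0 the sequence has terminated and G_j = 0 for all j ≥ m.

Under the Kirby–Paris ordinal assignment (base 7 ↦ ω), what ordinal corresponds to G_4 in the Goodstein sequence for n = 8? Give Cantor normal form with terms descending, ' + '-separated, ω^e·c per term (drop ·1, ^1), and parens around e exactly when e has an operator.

ω + 4

(0) 8|_3 = 2·3 + 2 ↦ 2·4 + 2|_4 = 10 ⇒ 9
(1) 9|_4 = 2·4 + 1 ↦ 2·5 + 1|_5 = 11 ⇒ 10
(2) 10|_5 = 2·5 ↦ 2·6|_6 = 12 ⇒ 11
(3) 11|_6 = 6 + 5 ↦ 7 + 5|_7 = 12 ⇒ 11
(4) 11|_7 = 7 + 4 ↦ 8 + 4|_8 = 12 ⇒ 11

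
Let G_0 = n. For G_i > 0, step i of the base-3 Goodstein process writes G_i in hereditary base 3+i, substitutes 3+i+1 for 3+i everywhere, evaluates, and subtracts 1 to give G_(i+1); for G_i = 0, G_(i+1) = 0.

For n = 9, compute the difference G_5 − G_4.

2

i=0: 9 = 3^2 (b=3); 3→4: 4^2 = 16; 16−1 = 15
i=1: 15 = 3·4 + 3 (b=4); 4→5: 3·5 + 3 = 18; 18−1 = 17
i=2: 17 = 3·5 + 2 (b=5); 5→6: 3·6 + 2 = 20; 20−1 = 19
i=3: 19 = 3·6 + 1 (b=6); 6→7: 3·7 + 1 = 22; 22−1 = 21
i=4: 21 = 3·7 (b=7); 7→8: 3·8 = 24; 24−1 = 23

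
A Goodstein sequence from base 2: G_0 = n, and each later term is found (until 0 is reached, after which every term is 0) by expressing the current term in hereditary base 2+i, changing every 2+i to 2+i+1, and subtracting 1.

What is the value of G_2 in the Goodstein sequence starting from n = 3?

3

G_0=3  [base 2] 2 + 1  →[2↦3]→  3 + 1 = 4  −1 ⇒ G_1=3
G_1=3  [base 3] 3  →[3↦4]→  4 = 4  −1 ⇒ G_2=3
G_2=3  [base 4] 3  →[4↦5]→  3 = 3  −1 ⇒ G_3=2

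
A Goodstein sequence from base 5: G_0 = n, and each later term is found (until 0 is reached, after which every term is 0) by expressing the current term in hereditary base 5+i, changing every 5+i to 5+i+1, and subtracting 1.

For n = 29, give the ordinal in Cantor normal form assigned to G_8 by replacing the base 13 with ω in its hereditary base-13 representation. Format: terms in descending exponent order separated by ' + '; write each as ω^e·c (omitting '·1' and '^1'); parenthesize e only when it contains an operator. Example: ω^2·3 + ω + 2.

ω·9 + 6

[0] 29 ≡ 5^2 + 4 (base 5). Lift 6: 40. −1: 39.
[1] 39 ≡ 6^2 + 3 (base 6). Lift 7: 52. −1: 51.
[2] 51 ≡ 7^2 + 2 (base 7). Lift 8: 66. −1: 65.
[3] 65 ≡ 8^2 + 1 (base 8). Lift 9: 82. −1: 81.
[4] 81 ≡ 9^2 (base 9). Lift 10: 100. −1: 99.
[5] 99 ≡ 9·10 + 9 (base 10). Lift 11: 108. −1: 107.
[6] 107 ≡ 9·11 + 8 (base 11). Lift 12: 116. −1: 115.
[7] 115 ≡ 9·12 + 7 (base 12). Lift 13: 124. −1: 123.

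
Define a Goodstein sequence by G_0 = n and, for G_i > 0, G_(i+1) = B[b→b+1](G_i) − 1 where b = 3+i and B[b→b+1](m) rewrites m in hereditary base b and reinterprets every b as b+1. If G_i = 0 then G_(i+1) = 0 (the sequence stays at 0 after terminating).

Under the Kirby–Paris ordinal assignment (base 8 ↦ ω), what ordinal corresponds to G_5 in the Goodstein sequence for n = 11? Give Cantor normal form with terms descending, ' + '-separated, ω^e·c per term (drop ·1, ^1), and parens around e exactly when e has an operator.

ω·5 + 3

base 3: 11 = 3^2 + 2; at 4: 4^2 + 2 = 18; next = 17
base 4: 17 = 4^2 + 1; at 5: 5^2 + 1 = 26; next = 25
base 5: 25 = 5^2; at 6: 6^2 = 36; next = 35
base 6: 35 = 5·6 + 5; at 7: 5·7 + 5 = 40; next = 39
base 7: 39 = 5·7 + 4; at 8: 5·8 + 4 = 44; next = 43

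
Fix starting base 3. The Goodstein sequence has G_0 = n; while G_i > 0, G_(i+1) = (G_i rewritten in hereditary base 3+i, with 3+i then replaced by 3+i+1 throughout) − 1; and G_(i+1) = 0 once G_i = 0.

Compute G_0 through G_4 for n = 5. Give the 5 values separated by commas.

5 —HB3→ 3 + 2 —bump→ 4 + 2 = 6 —(−1)→ 5
5 —HB4→ 4 + 1 —bump→ 5 + 1 = 6 —(−1)→ 5
5 —HB5→ 5 —bump→ 6 = 6 —(−1)→ 5
5 —HB6→ 5 —bump→ 5 = 5 —(−1)→ 4

5, 5, 5, 5, 4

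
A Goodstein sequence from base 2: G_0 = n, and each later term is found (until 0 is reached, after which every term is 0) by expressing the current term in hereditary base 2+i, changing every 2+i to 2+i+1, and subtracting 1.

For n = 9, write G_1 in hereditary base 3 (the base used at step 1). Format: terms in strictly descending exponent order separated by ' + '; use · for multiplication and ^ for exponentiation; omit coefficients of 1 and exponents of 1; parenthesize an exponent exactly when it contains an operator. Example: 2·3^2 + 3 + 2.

step 0: 9 = 2^(2 + 1) + 1; sub 3 for 2: 3^(3 + 1) + 1; = 82; G_1 = 82−1 = 81
step 1: 81 = 3^(3 + 1); sub 4 for 3: 4^(4 + 1); = 1024; G_2 = 1024−1 = 1023

3^(3 + 1)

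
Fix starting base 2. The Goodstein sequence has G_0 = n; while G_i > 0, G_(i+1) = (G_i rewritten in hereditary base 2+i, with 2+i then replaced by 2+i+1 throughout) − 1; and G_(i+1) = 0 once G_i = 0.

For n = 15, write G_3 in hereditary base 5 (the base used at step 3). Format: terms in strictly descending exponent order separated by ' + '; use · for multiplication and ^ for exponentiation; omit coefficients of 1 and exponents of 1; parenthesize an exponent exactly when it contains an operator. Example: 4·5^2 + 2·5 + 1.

5^(5 + 1) + 5^5 + 2

G_0 = 15. HB_2(15) = 2^(2 + 1) + 2^2 + 2 + 1. Bump = 112. G_1 = 111.
G_1 = 111. HB_3(111) = 3^(3 + 1) + 3^3 + 3. Bump = 1284. G_2 = 1283.
G_2 = 1283. HB_4(1283) = 4^(4 + 1) + 4^4 + 3. Bump = 18753. G_3 = 18752.
G_3 = 18752. HB_5(18752) = 5^(5 + 1) + 5^5 + 2. Bump = 326594. G_4 = 326593.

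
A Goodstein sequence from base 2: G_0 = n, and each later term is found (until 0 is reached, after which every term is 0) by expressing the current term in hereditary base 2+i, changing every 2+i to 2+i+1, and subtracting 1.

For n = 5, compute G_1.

27

G_0=5  [base 2] 2^2 + 1  →[2↦3]→  3^3 + 1 = 28  −1 ⇒ G_1=27
G_1=27  [base 3] 3^3  →[3↦4]→  4^4 = 256  −1 ⇒ G_2=255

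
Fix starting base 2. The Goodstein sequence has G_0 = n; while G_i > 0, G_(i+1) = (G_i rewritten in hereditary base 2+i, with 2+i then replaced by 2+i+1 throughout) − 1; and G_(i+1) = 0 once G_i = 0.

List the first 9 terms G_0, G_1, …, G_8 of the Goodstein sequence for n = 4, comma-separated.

base 2: 4 = 2^2; at 3: 3^3 = 27; next = 26
base 3: 26 = 2·3^2 + 2·3 + 2; at 4: 2·4^2 + 2·4 + 2 = 42; next = 41
base 4: 41 = 2·4^2 + 2·4 + 1; at 5: 2·5^2 + 2·5 + 1 = 61; next = 60
base 5: 60 = 2·5^2 + 2·5; at 6: 2·6^2 + 2·6 = 84; next = 83
base 6: 83 = 2·6^2 + 6 + 5; at 7: 2·7^2 + 7 + 5 = 110; next = 109
base 7: 109 = 2·7^2 + 7 + 4; at 8: 2·8^2 + 8 + 4 = 140; next = 139
base 8: 139 = 2·8^2 + 8 + 3; at 9: 2·9^2 + 9 + 3 = 174; next = 173
base 9: 173 = 2·9^2 + 9 + 2; at 10: 2·10^2 + 10 + 2 = 212; next = 211

4, 26, 41, 60, 83, 109, 139, 173, 211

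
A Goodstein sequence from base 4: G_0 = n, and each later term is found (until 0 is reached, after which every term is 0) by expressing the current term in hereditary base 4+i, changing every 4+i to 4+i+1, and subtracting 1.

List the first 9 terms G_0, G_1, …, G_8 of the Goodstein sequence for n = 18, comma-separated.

18, 26, 36, 48, 53, 58, 63, 68, 73

i=0: 18 = 4^2 + 2 (b=4); 4→5: 5^2 + 2 = 27; 27−1 = 26
i=1: 26 = 5^2 + 1 (b=5); 5→6: 6^2 + 1 = 37; 37−1 = 36
i=2: 36 = 6^2 (b=6); 6→7: 7^2 = 49; 49−1 = 48
i=3: 48 = 6·7 + 6 (b=7); 7→8: 6·8 + 6 = 54; 54−1 = 53
i=4: 53 = 6·8 + 5 (b=8); 8→9: 6·9 + 5 = 59; 59−1 = 58
i=5: 58 = 6·9 + 4 (b=9); 9→10: 6·10 + 4 = 64; 64−1 = 63
i=6: 63 = 6·10 + 3 (b=10); 10→11: 6·11 + 3 = 69; 69−1 = 68
i=7: 68 = 6·11 + 2 (b=11); 11→12: 6·12 + 2 = 74; 74−1 = 73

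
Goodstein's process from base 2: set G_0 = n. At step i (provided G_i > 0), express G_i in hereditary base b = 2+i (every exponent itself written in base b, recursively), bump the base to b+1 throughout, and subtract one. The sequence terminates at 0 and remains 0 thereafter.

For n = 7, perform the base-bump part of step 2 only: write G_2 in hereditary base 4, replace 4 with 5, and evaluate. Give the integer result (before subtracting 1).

base 2: 7 = 2^2 + 2 + 1; at 3: 3^3 + 3 + 1 = 31; next = 30
base 3: 30 = 3^3 + 3; at 4: 4^4 + 4 = 260; next = 259
base 4: 259 = 4^4 + 3; at 5: 5^5 + 3 = 3128; next = 3127

3128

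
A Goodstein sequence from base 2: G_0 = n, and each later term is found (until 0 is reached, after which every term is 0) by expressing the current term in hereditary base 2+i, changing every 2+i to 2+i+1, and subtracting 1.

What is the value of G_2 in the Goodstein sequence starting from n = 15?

step 0: 15 = 2^(2 + 1) + 2^2 + 2 + 1; sub 3 for 2: 3^(3 + 1) + 3^3 + 3 + 1; = 112; G_1 = 112−1 = 111
step 1: 111 = 3^(3 + 1) + 3^3 + 3; sub 4 for 3: 4^(4 + 1) + 4^4 + 4; = 1284; G_2 = 1284−1 = 1283

1283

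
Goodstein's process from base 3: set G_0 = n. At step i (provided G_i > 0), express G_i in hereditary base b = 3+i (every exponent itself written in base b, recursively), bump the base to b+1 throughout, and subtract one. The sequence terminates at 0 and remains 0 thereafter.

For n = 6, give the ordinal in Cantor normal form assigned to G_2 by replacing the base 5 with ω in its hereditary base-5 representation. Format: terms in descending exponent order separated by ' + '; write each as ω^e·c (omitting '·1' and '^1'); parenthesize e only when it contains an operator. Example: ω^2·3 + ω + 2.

i=0: 6 = 2·3 (b=3); 3→4: 2·4 = 8; 8−1 = 7
i=1: 7 = 4 + 3 (b=4); 4→5: 5 + 3 = 8; 8−1 = 7
i=2: 7 = 5 + 2 (b=5); 5→6: 6 + 2 = 8; 8−1 = 7

ω + 2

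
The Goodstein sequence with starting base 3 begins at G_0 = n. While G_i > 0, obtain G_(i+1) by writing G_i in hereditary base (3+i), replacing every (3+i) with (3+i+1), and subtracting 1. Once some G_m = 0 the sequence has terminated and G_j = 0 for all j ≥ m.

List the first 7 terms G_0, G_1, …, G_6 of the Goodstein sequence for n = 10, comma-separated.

(0) 10|_3 = 3^2 + 1 ↦ 4^2 + 1|_4 = 17 ⇒ 16
(1) 16|_4 = 4^2 ↦ 5^2|_5 = 25 ⇒ 24
(2) 24|_5 = 4·5 + 4 ↦ 4·6 + 4|_6 = 28 ⇒ 27
(3) 27|_6 = 4·6 + 3 ↦ 4·7 + 3|_7 = 31 ⇒ 30
(4) 30|_7 = 4·7 + 2 ↦ 4·8 + 2|_8 = 34 ⇒ 33
(5) 33|_8 = 4·8 + 1 ↦ 4·9 + 1|_9 = 37 ⇒ 36

10, 16, 24, 27, 30, 33, 36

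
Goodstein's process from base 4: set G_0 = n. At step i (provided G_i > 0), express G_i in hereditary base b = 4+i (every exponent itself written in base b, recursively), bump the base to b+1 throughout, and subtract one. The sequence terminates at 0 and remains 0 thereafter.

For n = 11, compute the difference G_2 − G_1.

11 —HB4→ 2·4 + 3 —bump→ 2·5 + 3 = 13 —(−1)→ 12
12 —HB5→ 2·5 + 2 —bump→ 2·6 + 2 = 14 —(−1)→ 13

1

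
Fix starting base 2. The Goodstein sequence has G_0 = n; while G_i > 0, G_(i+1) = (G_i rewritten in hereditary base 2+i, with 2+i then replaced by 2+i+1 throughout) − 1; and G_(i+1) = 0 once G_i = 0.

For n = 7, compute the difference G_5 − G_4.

7 —HB2→ 2^2 + 2 + 1 —bump→ 3^3 + 3 + 1 = 31 —(−1)→ 30
30 —HB3→ 3^3 + 3 —bump→ 4^4 + 4 = 260 —(−1)→ 259
259 —HB4→ 4^4 + 3 —bump→ 5^5 + 3 = 3128 —(−1)→ 3127
3127 —HB5→ 5^5 + 2 —bump→ 6^6 + 2 = 46658 —(−1)→ 46657
46657 —HB6→ 6^6 + 1 —bump→ 7^7 + 1 = 823544 —(−1)→ 823543

776886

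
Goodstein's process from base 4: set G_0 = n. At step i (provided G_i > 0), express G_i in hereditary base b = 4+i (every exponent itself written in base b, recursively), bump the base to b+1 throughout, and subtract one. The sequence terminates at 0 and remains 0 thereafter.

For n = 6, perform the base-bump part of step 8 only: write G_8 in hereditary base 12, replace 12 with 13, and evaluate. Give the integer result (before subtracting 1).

1

(0) 6|_4 = 4 + 2 ↦ 5 + 2|_5 = 7 ⇒ 6
(1) 6|_5 = 5 + 1 ↦ 6 + 1|_6 = 7 ⇒ 6
(2) 6|_6 = 6 ↦ 7|_7 = 7 ⇒ 6
(3) 6|_7 = 6 ↦ 6|_8 = 6 ⇒ 5
(4) 5|_8 = 5 ↦ 5|_9 = 5 ⇒ 4
(5) 4|_9 = 4 ↦ 4|_10 = 4 ⇒ 3
(6) 3|_10 = 3 ↦ 3|_11 = 3 ⇒ 2
(7) 2|_11 = 2 ↦ 2|_12 = 2 ⇒ 1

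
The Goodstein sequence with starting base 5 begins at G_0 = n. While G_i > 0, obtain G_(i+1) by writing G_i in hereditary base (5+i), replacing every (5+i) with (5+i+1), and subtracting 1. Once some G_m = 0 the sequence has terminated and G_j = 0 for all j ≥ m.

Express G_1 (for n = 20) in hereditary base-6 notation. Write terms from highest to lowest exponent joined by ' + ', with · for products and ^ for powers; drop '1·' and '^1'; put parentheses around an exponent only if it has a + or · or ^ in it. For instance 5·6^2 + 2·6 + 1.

3·6 + 5

base 5: 20 = 4·5; at 6: 4·6 = 24; next = 23
base 6: 23 = 3·6 + 5; at 7: 3·7 + 5 = 26; next = 25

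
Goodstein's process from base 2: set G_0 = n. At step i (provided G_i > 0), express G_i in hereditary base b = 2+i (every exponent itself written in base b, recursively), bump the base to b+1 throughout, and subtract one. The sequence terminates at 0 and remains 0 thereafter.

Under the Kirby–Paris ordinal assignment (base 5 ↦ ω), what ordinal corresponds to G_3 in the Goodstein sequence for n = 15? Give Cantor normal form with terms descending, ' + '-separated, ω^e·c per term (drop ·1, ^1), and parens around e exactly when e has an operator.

ω^(ω + 1) + ω^ω + 2

(0) 15|_2 = 2^(2 + 1) + 2^2 + 2 + 1 ↦ 3^(3 + 1) + 3^3 + 3 + 1|_3 = 112 ⇒ 111
(1) 111|_3 = 3^(3 + 1) + 3^3 + 3 ↦ 4^(4 + 1) + 4^4 + 4|_4 = 1284 ⇒ 1283
(2) 1283|_4 = 4^(4 + 1) + 4^4 + 3 ↦ 5^(5 + 1) + 5^5 + 3|_5 = 18753 ⇒ 18752
(3) 18752|_5 = 5^(5 + 1) + 5^5 + 2 ↦ 6^(6 + 1) + 6^6 + 2|_6 = 326594 ⇒ 326593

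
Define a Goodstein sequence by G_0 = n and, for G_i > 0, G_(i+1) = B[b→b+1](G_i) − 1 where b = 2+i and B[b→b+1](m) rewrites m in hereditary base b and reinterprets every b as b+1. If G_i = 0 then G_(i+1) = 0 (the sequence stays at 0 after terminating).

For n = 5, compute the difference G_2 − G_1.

228

5 —HB2→ 2^2 + 1 —bump→ 3^3 + 1 = 28 —(−1)→ 27
27 —HB3→ 3^3 —bump→ 4^4 = 256 —(−1)→ 255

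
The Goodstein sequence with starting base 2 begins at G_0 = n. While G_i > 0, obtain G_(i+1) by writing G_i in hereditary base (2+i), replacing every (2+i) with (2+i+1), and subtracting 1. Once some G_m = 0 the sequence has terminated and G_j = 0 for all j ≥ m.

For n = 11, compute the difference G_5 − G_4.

5484864

base 2: 11 = 2^(2 + 1) + 2 + 1; at 3: 3^(3 + 1) + 3 + 1 = 85; next = 84
base 3: 84 = 3^(3 + 1) + 3; at 4: 4^(4 + 1) + 4 = 1028; next = 1027
base 4: 1027 = 4^(4 + 1) + 3; at 5: 5^(5 + 1) + 3 = 15628; next = 15627
base 5: 15627 = 5^(5 + 1) + 2; at 6: 6^(6 + 1) + 2 = 279938; next = 279937
base 6: 279937 = 6^(6 + 1) + 1; at 7: 7^(7 + 1) + 1 = 5764802; next = 5764801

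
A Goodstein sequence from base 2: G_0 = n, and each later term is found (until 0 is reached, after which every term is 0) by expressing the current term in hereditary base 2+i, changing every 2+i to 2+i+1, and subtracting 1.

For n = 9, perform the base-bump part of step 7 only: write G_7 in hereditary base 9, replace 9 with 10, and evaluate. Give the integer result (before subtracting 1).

30000003326

9 —HB2→ 2^(2 + 1) + 1 —bump→ 3^(3 + 1) + 1 = 82 —(−1)→ 81
81 —HB3→ 3^(3 + 1) —bump→ 4^(4 + 1) = 1024 —(−1)→ 1023
1023 —HB4→ 3·4^4 + 3·4^3 + 3·4^2 + 3·4 + 3 —bump→ 3·5^5 + 3·5^3 + 3·5^2 + 3·5 + 3 = 9843 —(−1)→ 9842
9842 —HB5→ 3·5^5 + 3·5^3 + 3·5^2 + 3·5 + 2 —bump→ 3·6^6 + 3·6^3 + 3·6^2 + 3·6 + 2 = 140744 —(−1)→ 140743
140743 —HB6→ 3·6^6 + 3·6^3 + 3·6^2 + 3·6 + 1 —bump→ 3·7^7 + 3·7^3 + 3·7^2 + 3·7 + 1 = 2471827 —(−1)→ 2471826
2471826 —HB7→ 3·7^7 + 3·7^3 + 3·7^2 + 3·7 —bump→ 3·8^8 + 3·8^3 + 3·8^2 + 3·8 = 50333400 —(−1)→ 50333399
50333399 —HB8→ 3·8^8 + 3·8^3 + 3·8^2 + 2·8 + 7 —bump→ 3·9^9 + 3·9^3 + 3·9^2 + 2·9 + 7 = 1162263922 —(−1)→ 1162263921
1162263921 —HB9→ 3·9^9 + 3·9^3 + 3·9^2 + 2·9 + 6 —bump→ 3·10^10 + 3·10^3 + 3·10^2 + 2·10 + 6 = 30000003326 —(−1)→ 30000003325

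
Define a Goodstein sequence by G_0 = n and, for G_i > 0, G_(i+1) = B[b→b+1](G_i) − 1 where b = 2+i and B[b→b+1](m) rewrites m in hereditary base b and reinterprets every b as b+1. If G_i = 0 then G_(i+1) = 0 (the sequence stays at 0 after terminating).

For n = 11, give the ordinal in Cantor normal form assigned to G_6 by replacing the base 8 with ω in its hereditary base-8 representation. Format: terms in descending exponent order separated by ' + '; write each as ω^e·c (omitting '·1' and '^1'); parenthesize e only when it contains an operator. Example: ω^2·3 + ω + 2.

ω^ω·7 + ω^7·7 + ω^6·7 + ω^5·7 + ω^4·7 + ω^3·7 + ω^2·7 + ω·7 + 7

step 0: 11 = 2^(2 + 1) + 2 + 1; sub 3 for 2: 3^(3 + 1) + 3 + 1; = 85; G_1 = 85−1 = 84
step 1: 84 = 3^(3 + 1) + 3; sub 4 for 3: 4^(4 + 1) + 4; = 1028; G_2 = 1028−1 = 1027
step 2: 1027 = 4^(4 + 1) + 3; sub 5 for 4: 5^(5 + 1) + 3; = 15628; G_3 = 15628−1 = 15627
step 3: 15627 = 5^(5 + 1) + 2; sub 6 for 5: 6^(6 + 1) + 2; = 279938; G_4 = 279938−1 = 279937
step 4: 279937 = 6^(6 + 1) + 1; sub 7 for 6: 7^(7 + 1) + 1; = 5764802; G_5 = 5764802−1 = 5764801
step 5: 5764801 = 7^(7 + 1); sub 8 for 7: 8^(8 + 1); = 134217728; G_6 = 134217728−1 = 134217727
step 6: 134217727 = 7·8^8 + 7·8^7 + 7·8^6 + 7·8^5 + 7·8^4 + 7·8^3 + 7·8^2 + 7·8 + 7; sub 9 for 8: 7·9^9 + 7·9^7 + 7·9^6 + 7·9^5 + 7·9^4 + 7·9^3 + 7·9^2 + 7·9 + 7; = 2749609303; G_7 = 2749609303−1 = 2749609302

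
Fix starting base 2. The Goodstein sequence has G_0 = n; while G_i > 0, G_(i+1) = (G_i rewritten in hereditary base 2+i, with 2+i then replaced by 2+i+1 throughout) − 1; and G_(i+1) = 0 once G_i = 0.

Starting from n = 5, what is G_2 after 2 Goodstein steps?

255

[0] 5 ≡ 2^2 + 1 (base 2). Lift 3: 28. −1: 27.
[1] 27 ≡ 3^3 (base 3). Lift 4: 256. −1: 255.
[2] 255 ≡ 3·4^3 + 3·4^2 + 3·4 + 3 (base 4). Lift 5: 468. −1: 467.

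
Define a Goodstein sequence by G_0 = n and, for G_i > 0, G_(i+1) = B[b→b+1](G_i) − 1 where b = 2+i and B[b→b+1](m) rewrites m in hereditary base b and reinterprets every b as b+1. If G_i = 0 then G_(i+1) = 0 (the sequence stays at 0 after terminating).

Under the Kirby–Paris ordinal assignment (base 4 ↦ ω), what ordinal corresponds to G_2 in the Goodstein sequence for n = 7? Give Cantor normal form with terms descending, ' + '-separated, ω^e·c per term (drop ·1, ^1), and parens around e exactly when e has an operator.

ω^ω + 3

[0] 7 ≡ 2^2 + 2 + 1 (base 2). Lift 3: 31. −1: 30.
[1] 30 ≡ 3^3 + 3 (base 3). Lift 4: 260. −1: 259.
[2] 259 ≡ 4^4 + 3 (base 4). Lift 5: 3128. −1: 3127.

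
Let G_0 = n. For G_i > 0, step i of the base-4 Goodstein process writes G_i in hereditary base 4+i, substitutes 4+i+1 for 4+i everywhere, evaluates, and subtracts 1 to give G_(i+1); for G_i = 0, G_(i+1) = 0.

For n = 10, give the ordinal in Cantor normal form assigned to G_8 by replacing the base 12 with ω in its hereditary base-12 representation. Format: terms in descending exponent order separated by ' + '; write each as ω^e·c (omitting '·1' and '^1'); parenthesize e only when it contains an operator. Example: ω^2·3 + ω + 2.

ω + 1

base 4: 10 = 2·4 + 2; at 5: 2·5 + 2 = 12; next = 11
base 5: 11 = 2·5 + 1; at 6: 2·6 + 1 = 13; next = 12
base 6: 12 = 2·6; at 7: 2·7 = 14; next = 13
base 7: 13 = 7 + 6; at 8: 8 + 6 = 14; next = 13
base 8: 13 = 8 + 5; at 9: 9 + 5 = 14; next = 13
base 9: 13 = 9 + 4; at 10: 10 + 4 = 14; next = 13
base 10: 13 = 10 + 3; at 11: 11 + 3 = 14; next = 13
base 11: 13 = 11 + 2; at 12: 12 + 2 = 14; next = 13
base 12: 13 = 12 + 1; at 13: 13 + 1 = 14; next = 13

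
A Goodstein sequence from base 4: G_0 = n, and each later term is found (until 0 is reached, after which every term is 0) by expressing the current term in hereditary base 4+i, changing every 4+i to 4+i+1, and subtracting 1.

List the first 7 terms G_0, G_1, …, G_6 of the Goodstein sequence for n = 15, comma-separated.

15, 17, 19, 21, 23, 24, 25

[0] 15 ≡ 3·4 + 3 (base 4). Lift 5: 18. −1: 17.
[1] 17 ≡ 3·5 + 2 (base 5). Lift 6: 20. −1: 19.
[2] 19 ≡ 3·6 + 1 (base 6). Lift 7: 22. −1: 21.
[3] 21 ≡ 3·7 (base 7). Lift 8: 24. −1: 23.
[4] 23 ≡ 2·8 + 7 (base 8). Lift 9: 25. −1: 24.
[5] 24 ≡ 2·9 + 6 (base 9). Lift 10: 26. −1: 25.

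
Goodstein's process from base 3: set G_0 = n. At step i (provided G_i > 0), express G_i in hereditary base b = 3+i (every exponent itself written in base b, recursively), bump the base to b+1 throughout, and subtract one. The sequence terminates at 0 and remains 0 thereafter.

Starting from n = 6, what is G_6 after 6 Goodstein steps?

base 3: 6 = 2·3; at 4: 2·4 = 8; next = 7
base 4: 7 = 4 + 3; at 5: 5 + 3 = 8; next = 7
base 5: 7 = 5 + 2; at 6: 6 + 2 = 8; next = 7
base 6: 7 = 6 + 1; at 7: 7 + 1 = 8; next = 7
base 7: 7 = 7; at 8: 8 = 8; next = 7
base 8: 7 = 7; at 9: 7 = 7; next = 6

6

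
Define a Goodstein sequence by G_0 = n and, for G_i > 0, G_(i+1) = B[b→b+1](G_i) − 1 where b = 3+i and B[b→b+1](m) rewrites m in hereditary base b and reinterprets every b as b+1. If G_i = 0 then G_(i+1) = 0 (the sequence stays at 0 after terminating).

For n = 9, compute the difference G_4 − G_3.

2

9 —HB3→ 3^2 —bump→ 4^2 = 16 —(−1)→ 15
15 —HB4→ 3·4 + 3 —bump→ 3·5 + 3 = 18 —(−1)→ 17
17 —HB5→ 3·5 + 2 —bump→ 3·6 + 2 = 20 —(−1)→ 19
19 —HB6→ 3·6 + 1 —bump→ 3·7 + 1 = 22 —(−1)→ 21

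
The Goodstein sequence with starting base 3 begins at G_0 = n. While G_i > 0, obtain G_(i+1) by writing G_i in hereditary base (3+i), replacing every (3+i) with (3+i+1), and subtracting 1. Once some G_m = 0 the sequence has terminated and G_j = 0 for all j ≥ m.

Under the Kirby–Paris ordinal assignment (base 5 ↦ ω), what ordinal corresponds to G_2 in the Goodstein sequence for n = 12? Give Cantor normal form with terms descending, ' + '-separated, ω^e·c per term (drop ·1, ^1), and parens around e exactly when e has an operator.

i=0: 12 = 3^2 + 3 (b=3); 3→4: 4^2 + 4 = 20; 20−1 = 19
i=1: 19 = 4^2 + 3 (b=4); 4→5: 5^2 + 3 = 28; 28−1 = 27

ω^2 + 2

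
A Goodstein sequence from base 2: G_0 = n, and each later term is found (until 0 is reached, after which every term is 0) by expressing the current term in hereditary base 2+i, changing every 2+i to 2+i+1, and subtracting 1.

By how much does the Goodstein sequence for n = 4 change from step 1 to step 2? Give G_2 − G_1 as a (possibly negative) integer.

step 0: 4 = 2^2; sub 3 for 2: 3^3; = 27; G_1 = 27−1 = 26
step 1: 26 = 2·3^2 + 2·3 + 2; sub 4 for 3: 2·4^2 + 2·4 + 2; = 42; G_2 = 42−1 = 41

15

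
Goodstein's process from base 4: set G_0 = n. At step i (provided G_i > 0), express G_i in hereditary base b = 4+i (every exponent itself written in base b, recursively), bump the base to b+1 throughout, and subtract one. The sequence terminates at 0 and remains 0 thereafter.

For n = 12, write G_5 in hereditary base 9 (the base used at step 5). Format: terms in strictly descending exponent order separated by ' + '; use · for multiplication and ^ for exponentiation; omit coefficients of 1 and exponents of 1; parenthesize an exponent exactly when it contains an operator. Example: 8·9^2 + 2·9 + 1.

base 4: 12 = 3·4; at 5: 3·5 = 15; next = 14
base 5: 14 = 2·5 + 4; at 6: 2·6 + 4 = 16; next = 15
base 6: 15 = 2·6 + 3; at 7: 2·7 + 3 = 17; next = 16
base 7: 16 = 2·7 + 2; at 8: 2·8 + 2 = 18; next = 17
base 8: 17 = 2·8 + 1; at 9: 2·9 + 1 = 19; next = 18
base 9: 18 = 2·9; at 10: 2·10 = 20; next = 19

2·9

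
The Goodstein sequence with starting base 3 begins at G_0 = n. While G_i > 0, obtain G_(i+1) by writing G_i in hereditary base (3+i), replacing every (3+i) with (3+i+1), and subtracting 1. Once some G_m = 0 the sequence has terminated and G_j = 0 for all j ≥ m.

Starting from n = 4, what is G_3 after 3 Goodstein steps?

base 3: 4 = 3 + 1; at 4: 4 + 1 = 5; next = 4
base 4: 4 = 4; at 5: 5 = 5; next = 4
base 5: 4 = 4; at 6: 4 = 4; next = 3

3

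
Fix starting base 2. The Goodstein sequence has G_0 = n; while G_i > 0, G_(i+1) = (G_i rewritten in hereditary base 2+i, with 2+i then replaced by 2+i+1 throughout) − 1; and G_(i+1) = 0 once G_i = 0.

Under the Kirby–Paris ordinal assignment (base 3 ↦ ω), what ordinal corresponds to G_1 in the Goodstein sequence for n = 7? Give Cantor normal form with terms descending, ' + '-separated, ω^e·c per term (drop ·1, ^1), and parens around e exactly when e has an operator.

ω^ω + ω

7 —HB2→ 2^2 + 2 + 1 —bump→ 3^3 + 3 + 1 = 31 —(−1)→ 30
30 —HB3→ 3^3 + 3 —bump→ 4^4 + 4 = 260 —(−1)→ 259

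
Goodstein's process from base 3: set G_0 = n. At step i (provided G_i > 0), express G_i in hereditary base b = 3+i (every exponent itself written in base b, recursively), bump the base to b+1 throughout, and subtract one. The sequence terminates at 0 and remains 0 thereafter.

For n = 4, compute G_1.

4

[0] 4 ≡ 3 + 1 (base 3). Lift 4: 5. −1: 4.
[1] 4 ≡ 4 (base 4). Lift 5: 5. −1: 4.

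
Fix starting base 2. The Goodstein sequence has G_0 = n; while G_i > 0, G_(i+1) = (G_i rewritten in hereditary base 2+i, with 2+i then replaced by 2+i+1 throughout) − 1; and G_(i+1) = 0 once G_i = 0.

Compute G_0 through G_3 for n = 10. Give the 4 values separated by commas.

step 0: 10 = 2^(2 + 1) + 2; sub 3 for 2: 3^(3 + 1) + 3; = 84; G_1 = 84−1 = 83
step 1: 83 = 3^(3 + 1) + 2; sub 4 for 3: 4^(4 + 1) + 2; = 1026; G_2 = 1026−1 = 1025
step 2: 1025 = 4^(4 + 1) + 1; sub 5 for 4: 5^(5 + 1) + 1; = 15626; G_3 = 15626−1 = 15625

10, 83, 1025, 15625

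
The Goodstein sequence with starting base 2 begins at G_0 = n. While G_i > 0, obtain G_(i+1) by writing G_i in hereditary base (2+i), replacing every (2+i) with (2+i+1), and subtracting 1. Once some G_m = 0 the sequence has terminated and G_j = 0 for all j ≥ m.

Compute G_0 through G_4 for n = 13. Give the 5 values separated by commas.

step 0: 13 = 2^(2 + 1) + 2^2 + 1; sub 3 for 2: 3^(3 + 1) + 3^3 + 1; = 109; G_1 = 109−1 = 108
step 1: 108 = 3^(3 + 1) + 3^3; sub 4 for 3: 4^(4 + 1) + 4^4; = 1280; G_2 = 1280−1 = 1279
step 2: 1279 = 4^(4 + 1) + 3·4^3 + 3·4^2 + 3·4 + 3; sub 5 for 4: 5^(5 + 1) + 3·5^3 + 3·5^2 + 3·5 + 3; = 16093; G_3 = 16093−1 = 16092
step 3: 16092 = 5^(5 + 1) + 3·5^3 + 3·5^2 + 3·5 + 2; sub 6 for 5: 6^(6 + 1) + 3·6^3 + 3·6^2 + 3·6 + 2; = 280712; G_4 = 280712−1 = 280711

13, 108, 1279, 16092, 280711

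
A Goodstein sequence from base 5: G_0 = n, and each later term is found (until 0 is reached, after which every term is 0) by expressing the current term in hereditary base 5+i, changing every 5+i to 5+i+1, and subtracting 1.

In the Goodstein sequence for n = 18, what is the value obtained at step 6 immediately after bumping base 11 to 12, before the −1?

30

i=0: 18 = 3·5 + 3 (b=5); 5→6: 3·6 + 3 = 21; 21−1 = 20
i=1: 20 = 3·6 + 2 (b=6); 6→7: 3·7 + 2 = 23; 23−1 = 22
i=2: 22 = 3·7 + 1 (b=7); 7→8: 3·8 + 1 = 25; 25−1 = 24
i=3: 24 = 3·8 (b=8); 8→9: 3·9 = 27; 27−1 = 26
i=4: 26 = 2·9 + 8 (b=9); 9→10: 2·10 + 8 = 28; 28−1 = 27
i=5: 27 = 2·10 + 7 (b=10); 10→11: 2·11 + 7 = 29; 29−1 = 28
i=6: 28 = 2·11 + 6 (b=11); 11→12: 2·12 + 6 = 30; 30−1 = 29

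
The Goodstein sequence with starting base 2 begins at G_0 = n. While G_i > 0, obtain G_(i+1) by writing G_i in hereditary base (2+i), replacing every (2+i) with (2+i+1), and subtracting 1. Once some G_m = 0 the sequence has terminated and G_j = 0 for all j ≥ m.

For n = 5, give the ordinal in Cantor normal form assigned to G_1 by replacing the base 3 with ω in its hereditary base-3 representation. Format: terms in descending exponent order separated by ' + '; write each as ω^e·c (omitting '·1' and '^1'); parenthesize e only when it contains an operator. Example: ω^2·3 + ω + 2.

i=0: 5 = 2^2 + 1 (b=2); 2→3: 3^3 + 1 = 28; 28−1 = 27
i=1: 27 = 3^3 (b=3); 3→4: 4^4 = 256; 256−1 = 255

ω^ω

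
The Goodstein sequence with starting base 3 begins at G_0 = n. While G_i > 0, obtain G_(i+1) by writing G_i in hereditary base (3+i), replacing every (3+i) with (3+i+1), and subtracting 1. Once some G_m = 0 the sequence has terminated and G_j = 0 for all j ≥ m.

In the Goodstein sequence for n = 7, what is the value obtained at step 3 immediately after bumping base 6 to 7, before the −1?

10

base 3: 7 = 2·3 + 1; at 4: 2·4 + 1 = 9; next = 8
base 4: 8 = 2·4; at 5: 2·5 = 10; next = 9
base 5: 9 = 5 + 4; at 6: 6 + 4 = 10; next = 9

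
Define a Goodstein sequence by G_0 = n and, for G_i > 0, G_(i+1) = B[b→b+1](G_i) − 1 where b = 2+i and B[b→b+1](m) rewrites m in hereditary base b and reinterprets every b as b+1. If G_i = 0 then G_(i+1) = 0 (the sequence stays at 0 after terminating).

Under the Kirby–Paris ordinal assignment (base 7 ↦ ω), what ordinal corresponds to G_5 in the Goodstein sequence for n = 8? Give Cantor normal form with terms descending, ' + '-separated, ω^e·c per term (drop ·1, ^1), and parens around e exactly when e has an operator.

(0) 8|_2 = 2^(2 + 1) ↦ 3^(3 + 1)|_3 = 81 ⇒ 80
(1) 80|_3 = 2·3^3 + 2·3^2 + 2·3 + 2 ↦ 2·4^4 + 2·4^2 + 2·4 + 2|_4 = 554 ⇒ 553
(2) 553|_4 = 2·4^4 + 2·4^2 + 2·4 + 1 ↦ 2·5^5 + 2·5^2 + 2·5 + 1|_5 = 6311 ⇒ 6310
(3) 6310|_5 = 2·5^5 + 2·5^2 + 2·5 ↦ 2·6^6 + 2·6^2 + 2·6|_6 = 93396 ⇒ 93395
(4) 93395|_6 = 2·6^6 + 2·6^2 + 6 + 5 ↦ 2·7^7 + 2·7^2 + 7 + 5|_7 = 1647196 ⇒ 1647195

ω^ω·2 + ω^2·2 + ω + 4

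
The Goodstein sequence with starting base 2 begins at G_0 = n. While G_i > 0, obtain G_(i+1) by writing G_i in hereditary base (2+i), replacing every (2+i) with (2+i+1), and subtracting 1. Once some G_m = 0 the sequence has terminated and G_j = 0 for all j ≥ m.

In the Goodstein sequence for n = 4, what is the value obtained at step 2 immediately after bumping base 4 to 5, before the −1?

61

i=0: 4 = 2^2 (b=2); 2→3: 3^3 = 27; 27−1 = 26
i=1: 26 = 2·3^2 + 2·3 + 2 (b=3); 3→4: 2·4^2 + 2·4 + 2 = 42; 42−1 = 41
i=2: 41 = 2·4^2 + 2·4 + 1 (b=4); 4→5: 2·5^2 + 2·5 + 1 = 61; 61−1 = 60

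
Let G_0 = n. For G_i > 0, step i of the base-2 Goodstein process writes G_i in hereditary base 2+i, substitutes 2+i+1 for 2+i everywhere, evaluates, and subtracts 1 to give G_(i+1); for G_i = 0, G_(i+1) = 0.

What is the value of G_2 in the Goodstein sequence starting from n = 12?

1065

i=0: 12 = 2^(2 + 1) + 2^2 (b=2); 2→3: 3^(3 + 1) + 3^3 = 108; 108−1 = 107
i=1: 107 = 3^(3 + 1) + 2·3^2 + 2·3 + 2 (b=3); 3→4: 4^(4 + 1) + 2·4^2 + 2·4 + 2 = 1066; 1066−1 = 1065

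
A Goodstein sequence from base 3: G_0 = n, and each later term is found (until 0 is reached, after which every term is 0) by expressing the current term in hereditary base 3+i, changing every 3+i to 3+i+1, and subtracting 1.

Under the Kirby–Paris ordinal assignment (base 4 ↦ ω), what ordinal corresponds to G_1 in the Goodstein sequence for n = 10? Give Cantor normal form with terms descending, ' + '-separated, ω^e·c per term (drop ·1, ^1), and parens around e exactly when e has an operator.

step 0: 10 = 3^2 + 1; sub 4 for 3: 4^2 + 1; = 17; G_1 = 17−1 = 16
step 1: 16 = 4^2; sub 5 for 4: 5^2; = 25; G_2 = 25−1 = 24

ω^2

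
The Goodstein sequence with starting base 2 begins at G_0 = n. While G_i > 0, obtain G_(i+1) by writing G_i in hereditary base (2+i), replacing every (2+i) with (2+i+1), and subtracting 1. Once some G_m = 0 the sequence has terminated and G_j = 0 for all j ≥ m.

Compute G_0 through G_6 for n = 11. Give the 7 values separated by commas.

[0] 11 ≡ 2^(2 + 1) + 2 + 1 (base 2). Lift 3: 85. −1: 84.
[1] 84 ≡ 3^(3 + 1) + 3 (base 3). Lift 4: 1028. −1: 1027.
[2] 1027 ≡ 4^(4 + 1) + 3 (base 4). Lift 5: 15628. −1: 15627.
[3] 15627 ≡ 5^(5 + 1) + 2 (base 5). Lift 6: 279938. −1: 279937.
[4] 279937 ≡ 6^(6 + 1) + 1 (base 6). Lift 7: 5764802. −1: 5764801.
[5] 5764801 ≡ 7^(7 + 1) (base 7). Lift 8: 134217728. −1: 134217727.

11, 84, 1027, 15627, 279937, 5764801, 134217727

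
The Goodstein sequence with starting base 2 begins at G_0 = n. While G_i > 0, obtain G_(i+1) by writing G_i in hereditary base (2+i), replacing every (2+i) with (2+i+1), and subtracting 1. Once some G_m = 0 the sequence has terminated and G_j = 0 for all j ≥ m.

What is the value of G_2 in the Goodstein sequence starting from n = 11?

1027

step 0: 11 = 2^(2 + 1) + 2 + 1; sub 3 for 2: 3^(3 + 1) + 3 + 1; = 85; G_1 = 85−1 = 84
step 1: 84 = 3^(3 + 1) + 3; sub 4 for 3: 4^(4 + 1) + 4; = 1028; G_2 = 1028−1 = 1027
step 2: 1027 = 4^(4 + 1) + 3; sub 5 for 4: 5^(5 + 1) + 3; = 15628; G_3 = 15628−1 = 15627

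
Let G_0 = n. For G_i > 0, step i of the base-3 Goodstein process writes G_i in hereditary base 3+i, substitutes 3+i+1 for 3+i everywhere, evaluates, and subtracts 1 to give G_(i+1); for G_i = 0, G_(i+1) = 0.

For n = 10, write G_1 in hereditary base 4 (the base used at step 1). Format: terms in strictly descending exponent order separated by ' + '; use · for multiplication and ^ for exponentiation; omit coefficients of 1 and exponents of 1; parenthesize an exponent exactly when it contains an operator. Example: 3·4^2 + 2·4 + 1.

10 —HB3→ 3^2 + 1 —bump→ 4^2 + 1 = 17 —(−1)→ 16
16 —HB4→ 4^2 —bump→ 5^2 = 25 —(−1)→ 24

4^2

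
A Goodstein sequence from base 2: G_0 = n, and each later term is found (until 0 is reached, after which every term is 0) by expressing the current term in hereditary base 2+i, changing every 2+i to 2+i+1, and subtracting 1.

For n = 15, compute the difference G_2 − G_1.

15 —HB2→ 2^(2 + 1) + 2^2 + 2 + 1 —bump→ 3^(3 + 1) + 3^3 + 3 + 1 = 112 —(−1)→ 111
111 —HB3→ 3^(3 + 1) + 3^3 + 3 —bump→ 4^(4 + 1) + 4^4 + 4 = 1284 —(−1)→ 1283

1172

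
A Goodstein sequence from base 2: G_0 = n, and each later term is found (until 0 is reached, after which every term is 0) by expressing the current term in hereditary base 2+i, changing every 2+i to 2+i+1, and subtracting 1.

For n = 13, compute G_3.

16092

G_0 = 13. HB_2(13) = 2^(2 + 1) + 2^2 + 1. Bump = 109. G_1 = 108.
G_1 = 108. HB_3(108) = 3^(3 + 1) + 3^3. Bump = 1280. G_2 = 1279.
G_2 = 1279. HB_4(1279) = 4^(4 + 1) + 3·4^3 + 3·4^2 + 3·4 + 3. Bump = 16093. G_3 = 16092.
G_3 = 16092. HB_5(16092) = 5^(5 + 1) + 3·5^3 + 3·5^2 + 3·5 + 2. Bump = 280712. G_4 = 280711.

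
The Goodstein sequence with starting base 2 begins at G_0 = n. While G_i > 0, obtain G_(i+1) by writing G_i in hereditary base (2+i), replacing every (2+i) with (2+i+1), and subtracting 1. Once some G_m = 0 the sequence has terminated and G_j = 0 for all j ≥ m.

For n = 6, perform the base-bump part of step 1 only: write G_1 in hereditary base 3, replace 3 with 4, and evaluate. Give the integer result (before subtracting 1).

6 —HB2→ 2^2 + 2 —bump→ 3^3 + 3 = 30 —(−1)→ 29
29 —HB3→ 3^3 + 2 —bump→ 4^4 + 2 = 258 —(−1)→ 257

258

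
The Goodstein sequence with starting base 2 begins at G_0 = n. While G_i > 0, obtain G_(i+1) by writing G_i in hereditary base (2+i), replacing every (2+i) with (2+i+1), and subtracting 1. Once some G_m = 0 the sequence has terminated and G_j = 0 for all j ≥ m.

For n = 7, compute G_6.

16777215

(0) 7|_2 = 2^2 + 2 + 1 ↦ 3^3 + 3 + 1|_3 = 31 ⇒ 30
(1) 30|_3 = 3^3 + 3 ↦ 4^4 + 4|_4 = 260 ⇒ 259
(2) 259|_4 = 4^4 + 3 ↦ 5^5 + 3|_5 = 3128 ⇒ 3127
(3) 3127|_5 = 5^5 + 2 ↦ 6^6 + 2|_6 = 46658 ⇒ 46657
(4) 46657|_6 = 6^6 + 1 ↦ 7^7 + 1|_7 = 823544 ⇒ 823543
(5) 823543|_7 = 7^7 ↦ 8^8|_8 = 16777216 ⇒ 16777215
(6) 16777215|_8 = 7·8^7 + 7·8^6 + 7·8^5 + 7·8^4 + 7·8^3 + 7·8^2 + 7·8 + 7 ↦ 7·9^7 + 7·9^6 + 7·9^5 + 7·9^4 + 7·9^3 + 7·9^2 + 7·9 + 7|_9 = 37665880 ⇒ 37665879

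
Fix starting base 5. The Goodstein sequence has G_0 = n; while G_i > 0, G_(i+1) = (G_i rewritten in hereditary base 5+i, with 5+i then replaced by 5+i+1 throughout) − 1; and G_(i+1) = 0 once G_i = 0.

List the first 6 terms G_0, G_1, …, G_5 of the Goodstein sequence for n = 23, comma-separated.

G_0=23  [base 5] 4·5 + 3  →[5↦6]→  4·6 + 3 = 27  −1 ⇒ G_1=26
G_1=26  [base 6] 4·6 + 2  →[6↦7]→  4·7 + 2 = 30  −1 ⇒ G_2=29
G_2=29  [base 7] 4·7 + 1  →[7↦8]→  4·8 + 1 = 33  −1 ⇒ G_3=32
G_3=32  [base 8] 4·8  →[8↦9]→  4·9 = 36  −1 ⇒ G_4=35
G_4=35  [base 9] 3·9 + 8  →[9↦10]→  3·10 + 8 = 38  −1 ⇒ G_5=37

23, 26, 29, 32, 35, 37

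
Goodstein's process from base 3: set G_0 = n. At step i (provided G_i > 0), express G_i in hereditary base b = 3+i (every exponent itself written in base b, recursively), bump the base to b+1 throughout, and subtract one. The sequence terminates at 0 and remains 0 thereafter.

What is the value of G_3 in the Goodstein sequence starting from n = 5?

5

(0) 5|_3 = 3 + 2 ↦ 4 + 2|_4 = 6 ⇒ 5
(1) 5|_4 = 4 + 1 ↦ 5 + 1|_5 = 6 ⇒ 5
(2) 5|_5 = 5 ↦ 6|_6 = 6 ⇒ 5
(3) 5|_6 = 5 ↦ 5|_7 = 5 ⇒ 4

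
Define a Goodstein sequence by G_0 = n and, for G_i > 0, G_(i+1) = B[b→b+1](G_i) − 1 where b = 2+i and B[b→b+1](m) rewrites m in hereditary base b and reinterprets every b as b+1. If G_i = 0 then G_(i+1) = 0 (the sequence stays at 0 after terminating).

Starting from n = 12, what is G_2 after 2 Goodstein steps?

[0] 12 ≡ 2^(2 + 1) + 2^2 (base 2). Lift 3: 108. −1: 107.
[1] 107 ≡ 3^(3 + 1) + 2·3^2 + 2·3 + 2 (base 3). Lift 4: 1066. −1: 1065.

1065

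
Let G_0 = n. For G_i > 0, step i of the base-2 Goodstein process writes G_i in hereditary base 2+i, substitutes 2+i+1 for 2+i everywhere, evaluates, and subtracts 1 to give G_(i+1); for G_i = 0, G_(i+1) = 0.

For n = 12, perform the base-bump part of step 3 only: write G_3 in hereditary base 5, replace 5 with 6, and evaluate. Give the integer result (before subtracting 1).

280020

12 —HB2→ 2^(2 + 1) + 2^2 —bump→ 3^(3 + 1) + 3^3 = 108 —(−1)→ 107
107 —HB3→ 3^(3 + 1) + 2·3^2 + 2·3 + 2 —bump→ 4^(4 + 1) + 2·4^2 + 2·4 + 2 = 1066 —(−1)→ 1065
1065 —HB4→ 4^(4 + 1) + 2·4^2 + 2·4 + 1 —bump→ 5^(5 + 1) + 2·5^2 + 2·5 + 1 = 15686 —(−1)→ 15685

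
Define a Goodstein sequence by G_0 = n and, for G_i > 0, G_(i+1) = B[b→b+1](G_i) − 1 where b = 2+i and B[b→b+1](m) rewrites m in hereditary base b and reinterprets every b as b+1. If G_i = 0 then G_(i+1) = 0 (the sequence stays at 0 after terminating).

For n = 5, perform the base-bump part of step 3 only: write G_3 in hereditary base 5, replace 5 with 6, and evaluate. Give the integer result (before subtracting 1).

776

i=0: 5 = 2^2 + 1 (b=2); 2→3: 3^3 + 1 = 28; 28−1 = 27
i=1: 27 = 3^3 (b=3); 3→4: 4^4 = 256; 256−1 = 255
i=2: 255 = 3·4^3 + 3·4^2 + 3·4 + 3 (b=4); 4→5: 3·5^3 + 3·5^2 + 3·5 + 3 = 468; 468−1 = 467
i=3: 467 = 3·5^3 + 3·5^2 + 3·5 + 2 (b=5); 5→6: 3·6^3 + 3·6^2 + 3·6 + 2 = 776; 776−1 = 775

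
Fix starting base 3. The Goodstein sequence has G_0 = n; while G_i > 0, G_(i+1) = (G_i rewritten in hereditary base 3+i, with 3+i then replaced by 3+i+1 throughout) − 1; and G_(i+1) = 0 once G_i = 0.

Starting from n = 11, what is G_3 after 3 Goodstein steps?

35

base 3: 11 = 3^2 + 2; at 4: 4^2 + 2 = 18; next = 17
base 4: 17 = 4^2 + 1; at 5: 5^2 + 1 = 26; next = 25
base 5: 25 = 5^2; at 6: 6^2 = 36; next = 35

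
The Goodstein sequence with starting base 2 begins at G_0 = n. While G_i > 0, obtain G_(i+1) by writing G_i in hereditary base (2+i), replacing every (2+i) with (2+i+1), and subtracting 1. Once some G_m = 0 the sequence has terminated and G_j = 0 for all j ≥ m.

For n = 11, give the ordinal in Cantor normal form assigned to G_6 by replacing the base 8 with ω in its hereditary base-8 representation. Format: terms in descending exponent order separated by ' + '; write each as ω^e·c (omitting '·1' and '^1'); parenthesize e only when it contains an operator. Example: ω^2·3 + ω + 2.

ω^ω·7 + ω^7·7 + ω^6·7 + ω^5·7 + ω^4·7 + ω^3·7 + ω^2·7 + ω·7 + 7

G_0 = 11. HB_2(11) = 2^(2 + 1) + 2 + 1. Bump = 85. G_1 = 84.
G_1 = 84. HB_3(84) = 3^(3 + 1) + 3. Bump = 1028. G_2 = 1027.
G_2 = 1027. HB_4(1027) = 4^(4 + 1) + 3. Bump = 15628. G_3 = 15627.
G_3 = 15627. HB_5(15627) = 5^(5 + 1) + 2. Bump = 279938. G_4 = 279937.
G_4 = 279937. HB_6(279937) = 6^(6 + 1) + 1. Bump = 5764802. G_5 = 5764801.
G_5 = 5764801. HB_7(5764801) = 7^(7 + 1). Bump = 134217728. G_6 = 134217727.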